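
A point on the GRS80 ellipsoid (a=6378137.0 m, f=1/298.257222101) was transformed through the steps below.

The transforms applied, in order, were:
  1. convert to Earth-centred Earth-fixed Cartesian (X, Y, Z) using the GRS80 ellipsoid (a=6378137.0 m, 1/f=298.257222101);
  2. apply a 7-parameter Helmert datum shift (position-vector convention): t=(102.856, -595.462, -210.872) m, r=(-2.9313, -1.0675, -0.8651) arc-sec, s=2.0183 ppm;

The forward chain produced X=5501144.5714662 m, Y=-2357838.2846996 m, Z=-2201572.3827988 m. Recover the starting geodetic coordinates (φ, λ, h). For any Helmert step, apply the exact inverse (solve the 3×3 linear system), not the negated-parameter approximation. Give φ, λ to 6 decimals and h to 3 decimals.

φ=-20.320325°, λ=-23.195069°, h=1246.737 m

start: X=5501144.5715, Y=-2357838.2847, Z=-2201572.3828 m
→ Helmert⁻¹: X=5501029.1059, Y=-2357183.7080, Z=-2201419.0365
→ geod (Bowring, a=6378137.000): φ=-20.32032500°, λ=-23.19506900°, h=1246.7370 m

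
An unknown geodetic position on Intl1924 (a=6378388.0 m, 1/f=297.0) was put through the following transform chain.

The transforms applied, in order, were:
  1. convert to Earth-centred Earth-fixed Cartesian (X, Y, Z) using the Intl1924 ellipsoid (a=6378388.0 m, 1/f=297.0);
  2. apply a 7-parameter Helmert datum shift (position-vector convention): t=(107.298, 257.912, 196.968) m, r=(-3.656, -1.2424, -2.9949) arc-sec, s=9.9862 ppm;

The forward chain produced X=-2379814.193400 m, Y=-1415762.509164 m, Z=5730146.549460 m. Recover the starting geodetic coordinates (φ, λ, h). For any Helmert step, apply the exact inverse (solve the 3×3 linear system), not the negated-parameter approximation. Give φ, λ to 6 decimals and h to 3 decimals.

φ=64.356033°, λ=-149.244936°, h=3050.404 m

start: X=-2379814.1934, Y=-1415762.5092, Z=5730146.5495 m
→ Helmert⁻¹: X=-2379842.6504, Y=-1416142.3961, Z=5729881.5954
→ geod (Bowring, a=6378388.000): φ=64.35603300°, λ=-149.24493600°, h=3050.4040 m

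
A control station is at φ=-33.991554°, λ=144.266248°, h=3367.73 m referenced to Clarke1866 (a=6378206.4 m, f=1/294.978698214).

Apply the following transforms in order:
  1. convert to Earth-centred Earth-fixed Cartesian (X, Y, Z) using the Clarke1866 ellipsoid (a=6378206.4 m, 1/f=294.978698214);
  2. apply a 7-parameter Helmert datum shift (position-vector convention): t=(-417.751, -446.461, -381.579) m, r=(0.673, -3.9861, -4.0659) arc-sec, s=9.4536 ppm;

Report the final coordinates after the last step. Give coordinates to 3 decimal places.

start: φ=-33.991554°, λ=144.266248°, h=3367.730 m
→ ECEF (a=6378206.400, f=1/294.978698214): X=-4299536.1051, Y=3093372.3178, Z=-3547367.3207
→ Helmert 7p (PV): X=-4299864.9709, Y=3093051.4282, Z=-3547855.4320

X=-4299864.971 m, Y=3093051.428 m, Z=-3547855.432 m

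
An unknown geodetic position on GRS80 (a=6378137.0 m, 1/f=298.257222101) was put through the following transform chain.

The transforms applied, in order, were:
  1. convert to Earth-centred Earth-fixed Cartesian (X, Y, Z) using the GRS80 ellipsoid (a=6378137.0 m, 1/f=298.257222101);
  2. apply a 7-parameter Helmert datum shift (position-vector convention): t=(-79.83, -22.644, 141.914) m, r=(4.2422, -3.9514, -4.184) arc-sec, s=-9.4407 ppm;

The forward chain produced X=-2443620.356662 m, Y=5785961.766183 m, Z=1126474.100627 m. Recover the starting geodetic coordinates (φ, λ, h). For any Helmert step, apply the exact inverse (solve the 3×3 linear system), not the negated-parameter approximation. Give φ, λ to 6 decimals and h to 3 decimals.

φ=10.233121°, λ=112.896235°, h=3590.274 m

start: X=-2443620.3567, Y=5785961.7662, Z=1126474.1006 m
→ Helmert⁻¹: X=-2443659.3867, Y=5786012.6295, Z=1126270.6335
→ geod (Bowring, a=6378137.000): φ=10.23312100°, λ=112.89623500°, h=3590.2740 m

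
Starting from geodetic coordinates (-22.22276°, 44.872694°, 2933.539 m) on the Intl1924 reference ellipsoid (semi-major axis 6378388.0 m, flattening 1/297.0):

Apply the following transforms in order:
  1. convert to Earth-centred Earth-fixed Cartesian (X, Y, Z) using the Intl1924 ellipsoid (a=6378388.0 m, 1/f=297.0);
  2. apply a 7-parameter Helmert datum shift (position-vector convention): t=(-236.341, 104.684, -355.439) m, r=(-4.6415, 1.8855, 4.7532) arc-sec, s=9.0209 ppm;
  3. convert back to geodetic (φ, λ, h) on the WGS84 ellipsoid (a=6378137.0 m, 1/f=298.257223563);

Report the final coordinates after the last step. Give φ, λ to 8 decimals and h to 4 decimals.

start: φ=-22.222760°, λ=44.872694°, h=2933.539 m
→ ECEF (a=6378388.000, f=1/297.0): X=4188389.9973, Y=4169818.7886, Z=-2398405.7650
→ Helmert 7p (PV): X=4188073.4241, Y=4170003.6360, Z=-2398914.9596
→ geod (Bowring, a=6378137.000): φ=-22.22675915°, λ=44.87612929°, h=3277.1595 m

φ=-22.22675915°, λ=44.87612929°, h=3277.1595 m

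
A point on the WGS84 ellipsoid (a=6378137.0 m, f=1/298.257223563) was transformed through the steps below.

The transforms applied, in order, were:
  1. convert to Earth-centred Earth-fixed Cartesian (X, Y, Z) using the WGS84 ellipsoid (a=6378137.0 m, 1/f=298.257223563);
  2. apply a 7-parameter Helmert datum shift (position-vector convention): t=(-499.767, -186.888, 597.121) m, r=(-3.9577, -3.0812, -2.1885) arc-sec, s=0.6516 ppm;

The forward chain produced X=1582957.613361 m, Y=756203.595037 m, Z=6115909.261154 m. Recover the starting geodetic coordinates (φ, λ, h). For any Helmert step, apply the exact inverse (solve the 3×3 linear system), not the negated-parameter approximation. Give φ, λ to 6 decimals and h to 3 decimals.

start: X=1582957.6134, Y=756203.5950, Z=6115909.2612 m
→ Helmert⁻¹: X=1583539.6751, Y=756289.4546, Z=6115299.0117
→ geod (Bowring, a=6378137.000): φ=74.09011100°, λ=25.52887300°, h=3739.0080 m

φ=74.090111°, λ=25.528873°, h=3739.008 m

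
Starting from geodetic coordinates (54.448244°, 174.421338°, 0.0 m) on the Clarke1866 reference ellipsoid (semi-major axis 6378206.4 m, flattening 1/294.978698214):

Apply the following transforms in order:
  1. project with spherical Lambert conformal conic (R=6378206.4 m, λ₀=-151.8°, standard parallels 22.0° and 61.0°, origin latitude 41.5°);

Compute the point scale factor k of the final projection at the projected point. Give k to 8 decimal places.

start: φ=54.448244°, λ=174.421338°, h=0.000 m
→ into lcc (λ₀=-151.8°): φ=54.44824400°, λ−λ₀=-33.77866200°
scale k = 0.96422340

0.96422340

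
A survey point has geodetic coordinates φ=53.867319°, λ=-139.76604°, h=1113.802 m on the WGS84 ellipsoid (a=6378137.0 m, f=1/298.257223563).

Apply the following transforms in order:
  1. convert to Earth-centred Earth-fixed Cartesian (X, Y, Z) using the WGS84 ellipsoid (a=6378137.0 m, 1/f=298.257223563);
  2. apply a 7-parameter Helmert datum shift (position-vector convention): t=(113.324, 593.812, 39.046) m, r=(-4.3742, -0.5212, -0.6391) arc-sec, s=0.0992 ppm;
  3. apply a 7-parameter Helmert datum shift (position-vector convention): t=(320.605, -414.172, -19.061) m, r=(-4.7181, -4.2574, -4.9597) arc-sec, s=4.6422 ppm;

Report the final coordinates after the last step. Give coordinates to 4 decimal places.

X=-2877687.2270 m, Y=-2434486.2712 m, Z=5129034.1715 m

start: φ=53.867319°, λ=-139.766040°, h=1113.802 m
→ ECEF (a=6378137.000, f=1/298.257223563): X=-2877922.6078, Y=-2434958.5754, Z=5128949.2211
→ Helmert 7p (PV): X=-2877830.0739, Y=-2434247.3196, Z=5129033.1413
→ Helmert 7p (PV): X=-2877687.2270, Y=-2434486.2712, Z=5129034.1715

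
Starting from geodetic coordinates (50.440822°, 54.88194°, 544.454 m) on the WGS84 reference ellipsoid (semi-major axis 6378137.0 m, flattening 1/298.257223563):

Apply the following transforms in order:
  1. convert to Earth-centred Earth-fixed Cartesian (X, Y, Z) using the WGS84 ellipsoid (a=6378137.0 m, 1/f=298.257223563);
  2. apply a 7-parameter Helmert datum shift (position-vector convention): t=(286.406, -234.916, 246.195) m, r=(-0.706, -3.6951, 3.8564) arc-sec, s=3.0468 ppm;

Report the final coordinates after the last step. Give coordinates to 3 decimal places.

start: φ=50.440822°, λ=54.881940°, h=544.454 m
→ ECEF (a=6378137.000, f=1/298.257223563): X=2341624.4048, Y=3329563.1330, Z=4894582.4886
→ Helmert 7p (PV): X=2341768.0108, Y=3329398.8947, Z=4894874.1489

X=2341768.011 m, Y=3329398.895 m, Z=4894874.149 m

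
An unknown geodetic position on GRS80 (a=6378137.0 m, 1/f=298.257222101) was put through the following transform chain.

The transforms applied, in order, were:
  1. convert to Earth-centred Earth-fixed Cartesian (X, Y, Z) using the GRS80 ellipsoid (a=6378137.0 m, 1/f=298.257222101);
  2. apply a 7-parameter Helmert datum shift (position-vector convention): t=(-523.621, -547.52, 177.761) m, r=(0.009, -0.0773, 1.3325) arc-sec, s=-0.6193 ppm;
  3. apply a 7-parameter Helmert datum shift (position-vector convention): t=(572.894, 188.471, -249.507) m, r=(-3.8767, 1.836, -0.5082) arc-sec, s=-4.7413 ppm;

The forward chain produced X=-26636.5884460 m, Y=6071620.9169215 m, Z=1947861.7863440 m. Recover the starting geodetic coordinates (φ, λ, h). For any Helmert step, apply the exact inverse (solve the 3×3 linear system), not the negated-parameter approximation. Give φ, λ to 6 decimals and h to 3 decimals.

φ=17.899754°, λ=90.251738°, h=742.730 m

start: X=-26636.5884, Y=6071620.9169, Z=1947861.7863 m
→ Helmert⁻¹: X=-27241.9120, Y=6071424.5488, Z=1948234.3985
→ Helmert⁻¹: X=-26678.3516, Y=6071976.0865, Z=1948057.5890
→ geod (Bowring, a=6378137.000): φ=17.89975400°, λ=90.25173800°, h=742.7300 m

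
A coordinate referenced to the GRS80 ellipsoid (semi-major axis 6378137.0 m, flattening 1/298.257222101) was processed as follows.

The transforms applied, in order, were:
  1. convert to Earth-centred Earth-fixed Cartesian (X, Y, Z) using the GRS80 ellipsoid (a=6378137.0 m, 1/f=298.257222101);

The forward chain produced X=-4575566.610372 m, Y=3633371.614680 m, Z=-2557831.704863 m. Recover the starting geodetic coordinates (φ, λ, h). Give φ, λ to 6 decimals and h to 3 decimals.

start: X=-4575566.6104, Y=3633371.6147, Z=-2557831.7049 m
→ geod (Bowring, a=6378137.000): φ=-23.78457400°, λ=141.54757000°, h=3380.9850 m

φ=-23.784574°, λ=141.547570°, h=3380.985 m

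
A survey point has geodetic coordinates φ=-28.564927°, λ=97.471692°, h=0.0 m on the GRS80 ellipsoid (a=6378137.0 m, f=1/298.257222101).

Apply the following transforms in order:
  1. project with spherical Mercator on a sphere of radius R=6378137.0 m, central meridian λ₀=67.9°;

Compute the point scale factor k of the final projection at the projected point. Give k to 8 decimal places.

start: φ=-28.564927°, λ=97.471692°, h=0.000 m
→ into merc (λ₀=67.9°): φ=-28.56492700°, λ−λ₀=29.57169200°
scale k = 1.13859446

1.13859446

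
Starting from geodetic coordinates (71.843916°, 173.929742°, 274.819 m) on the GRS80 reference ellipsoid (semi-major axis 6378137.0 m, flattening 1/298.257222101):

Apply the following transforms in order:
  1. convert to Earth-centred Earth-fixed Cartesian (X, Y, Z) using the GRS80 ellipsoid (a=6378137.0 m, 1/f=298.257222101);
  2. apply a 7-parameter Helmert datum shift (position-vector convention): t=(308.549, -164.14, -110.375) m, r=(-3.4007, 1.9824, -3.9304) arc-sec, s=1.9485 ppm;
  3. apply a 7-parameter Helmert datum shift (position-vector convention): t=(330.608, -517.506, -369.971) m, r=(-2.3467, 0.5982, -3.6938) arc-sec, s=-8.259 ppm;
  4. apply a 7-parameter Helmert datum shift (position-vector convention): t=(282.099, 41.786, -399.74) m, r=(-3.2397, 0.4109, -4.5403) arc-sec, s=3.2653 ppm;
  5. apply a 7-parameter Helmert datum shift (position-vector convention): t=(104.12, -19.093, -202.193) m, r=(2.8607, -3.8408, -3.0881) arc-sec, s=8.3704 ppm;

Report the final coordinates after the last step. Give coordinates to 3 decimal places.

start: φ=71.843916°, λ=173.929742°, h=274.819 m
→ ECEF (a=6378137.000, f=1/298.257222101): X=-1982411.5655, Y=210817.9228, Z=6038542.8010
→ Helmert 7p (PV): X=-1982044.8259, Y=210791.5268, Z=6038459.7692
→ Helmert 7p (PV): X=-1981676.5610, Y=210376.4738, Z=6038043.2766
→ Helmert 7p (PV): X=-1981384.2735, Y=210557.4045, Z=6037663.8960
→ Helmert 7p (PV): X=-1981406.0127, Y=210486.0011, Z=6037478.2659

X=-1981406.013 m, Y=210486.001 m, Z=6037478.266 m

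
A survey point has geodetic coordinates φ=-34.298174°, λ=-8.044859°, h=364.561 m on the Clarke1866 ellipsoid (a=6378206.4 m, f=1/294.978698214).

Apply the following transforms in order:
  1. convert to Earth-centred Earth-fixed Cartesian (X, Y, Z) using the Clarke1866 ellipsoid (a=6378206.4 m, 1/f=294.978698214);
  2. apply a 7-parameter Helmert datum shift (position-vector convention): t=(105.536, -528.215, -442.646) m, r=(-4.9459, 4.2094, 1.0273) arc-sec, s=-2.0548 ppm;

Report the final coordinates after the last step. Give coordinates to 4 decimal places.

start: φ=-34.298174°, λ=-8.044859°, h=364.561 m
→ ECEF (a=6378206.400, f=1/294.978698214): X=5223199.2467, Y=-738243.4524, Z=-3573838.0130
→ Helmert 7p (PV): X=5223224.7931, Y=-738829.8312, Z=-3574362.2071

X=5223224.7931 m, Y=-738829.8312 m, Z=-3574362.2071 m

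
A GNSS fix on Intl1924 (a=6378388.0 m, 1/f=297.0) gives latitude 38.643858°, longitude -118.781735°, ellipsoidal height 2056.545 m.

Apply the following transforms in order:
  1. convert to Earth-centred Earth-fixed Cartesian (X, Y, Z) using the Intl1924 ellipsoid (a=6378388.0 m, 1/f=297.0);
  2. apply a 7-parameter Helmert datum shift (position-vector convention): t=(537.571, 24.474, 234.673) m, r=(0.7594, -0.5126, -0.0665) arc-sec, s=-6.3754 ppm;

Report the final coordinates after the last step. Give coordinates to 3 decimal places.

start: φ=38.643858°, λ=-118.781735°, h=2056.545 m
→ ECEF (a=6378388.000, f=1/297.0): X=-2402529.1410, Y=-4373486.2116, Z=3962863.8429
→ Helmert 7p (PV): X=-2401987.5112, Y=-4373447.6702, Z=3963051.1788

X=-2401987.511 m, Y=-4373447.670 m, Z=3963051.179 m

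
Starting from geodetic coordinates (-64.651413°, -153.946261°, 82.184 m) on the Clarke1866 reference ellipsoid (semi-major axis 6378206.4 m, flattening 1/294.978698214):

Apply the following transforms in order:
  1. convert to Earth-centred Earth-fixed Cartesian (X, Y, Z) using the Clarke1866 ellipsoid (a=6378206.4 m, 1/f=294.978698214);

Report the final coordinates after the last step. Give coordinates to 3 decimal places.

start: φ=-64.651413°, λ=-153.946261°, h=82.184 m
→ ECEF (a=6378206.400, f=1/294.978698214): X=-2460022.6731, Y=-1202690.7150, Z=-5741060.6916

X=-2460022.673 m, Y=-1202690.715 m, Z=-5741060.692 m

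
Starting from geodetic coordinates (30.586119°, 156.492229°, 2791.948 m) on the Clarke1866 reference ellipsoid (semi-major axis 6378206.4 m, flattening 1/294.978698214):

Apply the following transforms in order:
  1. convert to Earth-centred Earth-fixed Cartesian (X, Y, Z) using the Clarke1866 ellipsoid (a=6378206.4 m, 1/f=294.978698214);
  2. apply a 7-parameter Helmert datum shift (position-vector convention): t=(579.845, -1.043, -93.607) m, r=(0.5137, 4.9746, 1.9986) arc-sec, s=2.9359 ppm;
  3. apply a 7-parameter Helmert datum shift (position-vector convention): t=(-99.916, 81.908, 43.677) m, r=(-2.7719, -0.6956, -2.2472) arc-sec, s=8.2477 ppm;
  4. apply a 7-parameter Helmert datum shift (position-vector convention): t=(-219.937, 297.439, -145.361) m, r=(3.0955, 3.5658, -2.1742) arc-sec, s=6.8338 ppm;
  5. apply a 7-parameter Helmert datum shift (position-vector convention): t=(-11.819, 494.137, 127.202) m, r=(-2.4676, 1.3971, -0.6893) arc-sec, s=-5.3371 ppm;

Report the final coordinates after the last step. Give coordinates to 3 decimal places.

start: φ=30.586119°, λ=156.492229°, h=2791.948 m
→ ECEF (a=6378206.400, f=1/294.978698214): X=-5041696.8789, Y=2193005.3257, Z=3227722.6729
→ Helmert 7p (PV): X=-5041075.2400, Y=2192953.8310, Z=3227765.5975
→ Helmert 7p (PV): X=-5041203.7267, Y=2193152.1243, Z=3227789.4253
→ Helmert 7p (PV): X=-5041379.1958, Y=2193469.2485, Z=3227786.1865
→ Helmert 7p (PV): X=-5041334.9155, Y=2194007.1407, Z=3227904.0673

X=-5041334.916 m, Y=2194007.141 m, Z=3227904.067 m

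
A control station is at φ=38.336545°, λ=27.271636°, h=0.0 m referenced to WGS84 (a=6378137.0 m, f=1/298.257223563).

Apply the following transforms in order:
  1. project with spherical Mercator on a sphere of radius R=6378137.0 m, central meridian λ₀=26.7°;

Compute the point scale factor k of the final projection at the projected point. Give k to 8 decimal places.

start: φ=38.336545°, λ=27.271636°, h=0.000 m
→ into merc (λ₀=26.7°): φ=38.33654500°, λ−λ₀=0.57163600°
scale k = 1.27489081

1.27489081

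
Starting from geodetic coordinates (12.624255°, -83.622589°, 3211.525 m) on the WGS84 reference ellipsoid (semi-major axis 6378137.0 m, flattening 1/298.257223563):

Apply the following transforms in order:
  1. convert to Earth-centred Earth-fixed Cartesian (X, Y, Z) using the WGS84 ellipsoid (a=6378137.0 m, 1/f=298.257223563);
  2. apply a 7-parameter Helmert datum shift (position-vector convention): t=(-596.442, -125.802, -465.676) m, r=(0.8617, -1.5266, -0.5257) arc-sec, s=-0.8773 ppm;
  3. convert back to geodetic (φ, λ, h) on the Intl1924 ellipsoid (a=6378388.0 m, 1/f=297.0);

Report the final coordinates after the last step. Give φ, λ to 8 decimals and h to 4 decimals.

φ=12.62019236°, λ=-83.62841627°, h=2914.8702 m

start: φ=12.624255°, λ=-83.622589°, h=3211.525 m
→ ECEF (a=6378137.000, f=1/298.257223563): X=691796.1837, Y=-6189529.8732, Z=1385573.8719
→ Helmert 7p (PV): X=691173.1049, Y=-6189657.7967, Z=1385086.2428
→ geod (Bowring, a=6378388.000): φ=12.62019236°, λ=-83.62841627°, h=2914.8702 m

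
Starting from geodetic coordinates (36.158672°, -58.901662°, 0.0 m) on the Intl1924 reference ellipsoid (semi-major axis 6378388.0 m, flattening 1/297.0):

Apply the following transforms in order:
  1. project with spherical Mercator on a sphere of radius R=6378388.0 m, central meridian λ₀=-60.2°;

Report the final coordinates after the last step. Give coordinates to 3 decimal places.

start: φ=36.158672°, λ=-58.901662°, h=0.000 m
→ merc (R=6378388.0, λ₀=-60.2°): E=144536.0128, N=4322646.5198

E=144536.013 m, N=4322646.520 m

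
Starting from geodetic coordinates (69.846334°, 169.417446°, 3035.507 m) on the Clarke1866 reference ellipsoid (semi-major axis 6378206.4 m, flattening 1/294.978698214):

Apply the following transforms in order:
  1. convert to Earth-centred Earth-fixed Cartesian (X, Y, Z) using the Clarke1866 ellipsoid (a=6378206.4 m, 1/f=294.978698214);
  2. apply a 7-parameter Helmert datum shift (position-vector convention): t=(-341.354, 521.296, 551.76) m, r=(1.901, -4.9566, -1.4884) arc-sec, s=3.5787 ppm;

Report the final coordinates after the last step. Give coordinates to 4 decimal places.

X=-2168153.9852 m, Y=405467.6394 m, Z=5968344.7540 m

start: φ=69.846334°, λ=169.417446°, h=3035.507 m
→ ECEF (a=6378206.400, f=1/294.978698214): X=-2167664.3873, Y=404984.2536, Z=5967819.9942
→ Helmert 7p (PV): X=-2168153.9852, Y=405467.6394, Z=5968344.7540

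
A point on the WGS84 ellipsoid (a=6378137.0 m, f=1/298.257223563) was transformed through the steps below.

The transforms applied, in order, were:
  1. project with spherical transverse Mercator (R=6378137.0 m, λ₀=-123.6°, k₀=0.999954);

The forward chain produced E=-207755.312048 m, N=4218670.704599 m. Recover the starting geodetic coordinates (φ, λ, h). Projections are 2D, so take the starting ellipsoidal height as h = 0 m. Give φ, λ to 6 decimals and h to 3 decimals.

start: E=-207755.3120, N=4218670.7046 m
→ tm⁻¹: φ=37.87505800°, λ=-125.96428700°

φ=37.875058°, λ=-125.964287°, h=0.000 m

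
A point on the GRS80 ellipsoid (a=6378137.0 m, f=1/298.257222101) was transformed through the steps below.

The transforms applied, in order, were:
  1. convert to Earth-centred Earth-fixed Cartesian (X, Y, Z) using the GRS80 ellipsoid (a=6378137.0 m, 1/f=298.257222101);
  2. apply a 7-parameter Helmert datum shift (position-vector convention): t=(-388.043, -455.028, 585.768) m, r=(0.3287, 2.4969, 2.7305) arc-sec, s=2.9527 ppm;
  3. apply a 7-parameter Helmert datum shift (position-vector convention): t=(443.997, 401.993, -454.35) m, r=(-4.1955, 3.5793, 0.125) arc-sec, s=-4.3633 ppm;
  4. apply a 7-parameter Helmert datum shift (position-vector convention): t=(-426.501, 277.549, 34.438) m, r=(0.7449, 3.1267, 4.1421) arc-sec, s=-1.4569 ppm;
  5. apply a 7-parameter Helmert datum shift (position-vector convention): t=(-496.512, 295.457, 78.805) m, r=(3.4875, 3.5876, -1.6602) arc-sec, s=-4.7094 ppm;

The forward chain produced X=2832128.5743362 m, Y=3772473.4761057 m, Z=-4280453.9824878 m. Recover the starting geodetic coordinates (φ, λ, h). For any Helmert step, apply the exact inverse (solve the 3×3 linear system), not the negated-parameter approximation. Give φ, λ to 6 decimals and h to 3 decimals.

start: X=2832128.5743, Y=3772473.4761, Z=-4280453.9825 m
→ Helmert⁻¹: X=2832682.5175, Y=3772146.2085, Z=-4280567.4560
→ Helmert⁻¹: X=2833253.7772, Y=3771801.8001, Z=-4280578.8034
→ Helmert⁻¹: X=2832898.6972, Y=3771501.6032, Z=-4280017.2562
→ Helmert⁻¹: X=2833380.1237, Y=3771901.1645, Z=-4280562.0968
→ geod (Bowring, a=6378137.000): φ=-42.41117700°, λ=53.08682400°, h=1670.9810 m

φ=-42.411177°, λ=53.086824°, h=1670.981 m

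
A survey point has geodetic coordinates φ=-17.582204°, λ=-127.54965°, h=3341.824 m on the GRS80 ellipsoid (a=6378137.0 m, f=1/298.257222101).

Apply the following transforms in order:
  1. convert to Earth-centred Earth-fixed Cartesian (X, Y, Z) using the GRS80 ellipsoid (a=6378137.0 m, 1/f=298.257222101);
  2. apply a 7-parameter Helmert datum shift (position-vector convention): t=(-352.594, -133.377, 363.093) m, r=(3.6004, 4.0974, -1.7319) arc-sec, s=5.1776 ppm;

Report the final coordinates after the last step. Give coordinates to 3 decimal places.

X=-3709081.504 m, Y=-4824613.843 m, Z=-1915021.963 m

start: φ=-17.582204°, λ=-127.549650°, h=3341.824 m
→ ECEF (a=6378137.000, f=1/298.257222101): X=-3708631.1505, Y=-4824520.0592, Z=-1915364.5968
→ Helmert 7p (PV): X=-3709081.5040, Y=-4824613.8427, Z=-1915021.9630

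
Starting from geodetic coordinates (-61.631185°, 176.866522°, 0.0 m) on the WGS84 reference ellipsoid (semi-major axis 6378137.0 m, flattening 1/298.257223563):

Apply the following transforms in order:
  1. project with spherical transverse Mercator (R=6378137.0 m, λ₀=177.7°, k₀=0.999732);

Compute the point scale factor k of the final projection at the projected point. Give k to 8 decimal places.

0.99975588

start: φ=-61.631185°, λ=176.866522°, h=0.000 m
→ into tm (λ₀=177.7°): φ=-61.63118500°, λ−λ₀=-0.83347800°
scale k = 0.99975588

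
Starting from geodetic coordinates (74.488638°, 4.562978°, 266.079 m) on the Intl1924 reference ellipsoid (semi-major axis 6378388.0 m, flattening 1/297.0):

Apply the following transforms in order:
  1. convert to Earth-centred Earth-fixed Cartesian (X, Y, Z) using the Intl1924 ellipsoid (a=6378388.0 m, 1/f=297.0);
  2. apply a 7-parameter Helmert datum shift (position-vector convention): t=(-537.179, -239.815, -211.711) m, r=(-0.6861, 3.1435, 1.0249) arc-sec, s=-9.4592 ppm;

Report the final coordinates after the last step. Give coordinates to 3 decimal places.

start: φ=74.488638°, λ=4.562978°, h=266.079 m
→ ECEF (a=6378388.000, f=1/297.0): X=1705765.0570, Y=136133.3303, Z=6124151.3706
→ Helmert 7p (PV): X=1705304.3983, Y=135921.0738, Z=6123855.2814

X=1705304.398 m, Y=135921.074 m, Z=6123855.281 m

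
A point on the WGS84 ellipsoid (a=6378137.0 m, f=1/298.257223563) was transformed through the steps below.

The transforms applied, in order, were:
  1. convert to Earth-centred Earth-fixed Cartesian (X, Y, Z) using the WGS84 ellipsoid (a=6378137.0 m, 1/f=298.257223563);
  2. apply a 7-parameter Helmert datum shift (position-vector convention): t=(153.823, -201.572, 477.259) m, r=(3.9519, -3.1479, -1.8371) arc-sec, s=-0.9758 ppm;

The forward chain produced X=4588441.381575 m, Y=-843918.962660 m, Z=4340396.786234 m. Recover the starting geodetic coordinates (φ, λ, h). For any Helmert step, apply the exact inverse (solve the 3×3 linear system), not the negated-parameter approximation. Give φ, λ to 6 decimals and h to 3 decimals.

φ=43.122377°, λ=-10.417775°, h=3562.307 m

start: X=4588441.3816, Y=-843918.9627, Z=4340396.7862 m
→ Helmert⁻¹: X=4588365.7820, Y=-843594.1985, Z=4339869.8997
→ geod (Bowring, a=6378137.000): φ=43.12237700°, λ=-10.41777500°, h=3562.3070 m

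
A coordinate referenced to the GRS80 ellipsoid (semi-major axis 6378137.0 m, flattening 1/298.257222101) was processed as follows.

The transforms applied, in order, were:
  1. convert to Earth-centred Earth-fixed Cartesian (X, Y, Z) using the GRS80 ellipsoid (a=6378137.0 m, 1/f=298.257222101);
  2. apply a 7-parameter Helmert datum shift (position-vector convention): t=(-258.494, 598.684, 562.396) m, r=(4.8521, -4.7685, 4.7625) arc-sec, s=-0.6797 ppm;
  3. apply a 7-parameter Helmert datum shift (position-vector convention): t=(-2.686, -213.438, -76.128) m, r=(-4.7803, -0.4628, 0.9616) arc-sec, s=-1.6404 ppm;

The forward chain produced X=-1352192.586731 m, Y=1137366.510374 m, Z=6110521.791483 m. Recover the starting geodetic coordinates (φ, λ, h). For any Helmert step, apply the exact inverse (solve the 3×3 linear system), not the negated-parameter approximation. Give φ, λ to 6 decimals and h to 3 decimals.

φ=73.978293°, λ=139.931114°, h=1886.392 m

start: X=-1352192.5867, Y=1137366.5104, Z=6110521.7915 m
→ Helmert⁻¹: X=-1352173.1056, Y=1137446.5009, Z=6110637.3382
→ Helmert⁻¹: X=-1351748.0225, Y=1137023.5319, Z=6110083.5984
→ geod (Bowring, a=6378137.000): φ=73.97829300°, λ=139.93111400°, h=1886.3920 m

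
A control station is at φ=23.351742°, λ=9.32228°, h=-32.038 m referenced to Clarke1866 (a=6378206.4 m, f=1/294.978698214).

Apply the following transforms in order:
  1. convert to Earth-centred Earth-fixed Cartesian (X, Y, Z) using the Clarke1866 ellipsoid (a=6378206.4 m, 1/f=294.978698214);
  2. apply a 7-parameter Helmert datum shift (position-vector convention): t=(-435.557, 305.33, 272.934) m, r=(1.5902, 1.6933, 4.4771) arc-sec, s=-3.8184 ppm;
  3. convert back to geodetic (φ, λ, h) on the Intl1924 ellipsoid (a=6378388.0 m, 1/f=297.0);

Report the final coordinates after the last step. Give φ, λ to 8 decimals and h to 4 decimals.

start: φ=23.351742°, λ=9.322280°, h=-32.038 m
→ ECEF (a=6378206.400, f=1/294.978698214): X=5781467.6274, Y=949060.2444, Z=2512371.3323
→ Helmert 7p (PV): X=5781010.0195, Y=949468.0712, Z=2512594.5279
→ geod (Bowring, a=6378388.000): φ=23.35401122°, λ=9.32694083°, h=-502.0291 m

φ=23.35401122°, λ=9.32694083°, h=-502.0291 m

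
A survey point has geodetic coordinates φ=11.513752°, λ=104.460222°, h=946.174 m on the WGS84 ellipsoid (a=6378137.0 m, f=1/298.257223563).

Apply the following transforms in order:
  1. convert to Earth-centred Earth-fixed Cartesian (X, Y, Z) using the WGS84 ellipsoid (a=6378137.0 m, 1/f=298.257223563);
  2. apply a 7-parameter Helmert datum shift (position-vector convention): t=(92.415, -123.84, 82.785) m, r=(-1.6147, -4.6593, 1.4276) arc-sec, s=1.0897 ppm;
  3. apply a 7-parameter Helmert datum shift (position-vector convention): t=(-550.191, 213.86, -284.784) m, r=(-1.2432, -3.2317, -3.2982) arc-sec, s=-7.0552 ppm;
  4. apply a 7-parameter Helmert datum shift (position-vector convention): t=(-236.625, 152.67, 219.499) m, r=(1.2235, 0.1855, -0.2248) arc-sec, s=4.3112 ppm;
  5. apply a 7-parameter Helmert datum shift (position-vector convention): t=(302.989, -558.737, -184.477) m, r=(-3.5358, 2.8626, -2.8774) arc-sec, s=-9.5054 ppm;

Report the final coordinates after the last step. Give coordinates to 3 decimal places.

start: φ=11.513752°, λ=104.460222°, h=946.174 m
→ ECEF (a=6378137.000, f=1/298.257223563): X=-1561060.6456, Y=6053508.0196, Z=1264931.0390
→ Helmert 7p (PV): X=-1561040.4027, Y=6053389.8739, Z=1264932.5510
→ Helmert 7p (PV): X=-1561502.6049, Y=6053593.6110, Z=1264577.9001
→ Helmert 7p (PV): X=-1561738.2270, Y=6053766.5800, Z=1264840.1635
→ Helmert 7p (PV): X=-1561318.3900, Y=6053193.7674, Z=1264561.5648

X=-1561318.390 m, Y=6053193.767 m, Z=1264561.565 m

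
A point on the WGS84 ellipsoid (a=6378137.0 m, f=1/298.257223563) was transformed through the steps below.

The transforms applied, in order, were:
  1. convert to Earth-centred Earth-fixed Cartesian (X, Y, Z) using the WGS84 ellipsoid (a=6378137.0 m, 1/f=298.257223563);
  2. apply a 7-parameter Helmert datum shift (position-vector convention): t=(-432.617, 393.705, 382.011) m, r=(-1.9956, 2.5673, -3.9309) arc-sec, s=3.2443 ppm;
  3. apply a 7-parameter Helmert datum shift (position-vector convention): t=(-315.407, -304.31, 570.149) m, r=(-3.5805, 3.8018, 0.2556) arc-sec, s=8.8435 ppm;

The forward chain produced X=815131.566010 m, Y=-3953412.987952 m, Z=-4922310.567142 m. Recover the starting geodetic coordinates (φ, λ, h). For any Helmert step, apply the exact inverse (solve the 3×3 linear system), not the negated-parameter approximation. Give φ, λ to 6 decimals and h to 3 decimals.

start: X=815131.5660, Y=-3953412.9880, Z=-4922310.5671 m
→ Helmert⁻¹: X=815525.6002, Y=-3952989.2743, Z=-4922890.7685
→ Helmert⁻¹: X=816092.1885, Y=-3953306.9682, Z=-4923284.8974
→ geod (Bowring, a=6378137.000): φ=-50.83977900°, λ=-78.33611400°, h=1259.6060 m

φ=-50.839779°, λ=-78.336114°, h=1259.606 m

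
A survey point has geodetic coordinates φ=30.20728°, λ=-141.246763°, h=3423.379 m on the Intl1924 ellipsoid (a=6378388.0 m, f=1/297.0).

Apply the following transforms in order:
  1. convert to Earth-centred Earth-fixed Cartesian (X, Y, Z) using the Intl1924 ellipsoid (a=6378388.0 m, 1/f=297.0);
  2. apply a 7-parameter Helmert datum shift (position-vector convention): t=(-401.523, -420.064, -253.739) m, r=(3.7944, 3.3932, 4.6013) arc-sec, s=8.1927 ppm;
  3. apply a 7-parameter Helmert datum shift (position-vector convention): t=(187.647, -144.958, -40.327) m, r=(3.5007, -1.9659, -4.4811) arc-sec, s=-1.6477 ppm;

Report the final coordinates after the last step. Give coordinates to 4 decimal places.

start: φ=30.207280°, λ=-141.246763°, h=3423.379 m
→ ECEF (a=6378388.000, f=1/297.0): X=-4304710.3282, Y=-3455295.1742, Z=3192020.8468
→ Helmert 7p (PV): X=-4305017.5266, Y=-3455898.2957, Z=3191800.5118
→ Helmert 7p (PV): X=-4304928.2863, Y=-3455998.2039, Z=3191655.2419

X=-4304928.2863 m, Y=-3455998.2039 m, Z=3191655.2419 m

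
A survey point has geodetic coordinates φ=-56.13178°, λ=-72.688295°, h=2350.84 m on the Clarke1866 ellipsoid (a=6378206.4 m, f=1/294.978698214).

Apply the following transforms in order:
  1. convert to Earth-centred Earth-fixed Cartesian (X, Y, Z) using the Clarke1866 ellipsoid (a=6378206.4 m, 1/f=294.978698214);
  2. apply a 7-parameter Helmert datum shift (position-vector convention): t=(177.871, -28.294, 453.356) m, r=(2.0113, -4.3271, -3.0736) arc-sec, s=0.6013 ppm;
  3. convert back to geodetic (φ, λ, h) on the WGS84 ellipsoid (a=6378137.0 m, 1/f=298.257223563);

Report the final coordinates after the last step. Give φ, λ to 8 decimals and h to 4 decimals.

φ=-56.12711138°, λ=-72.68461011°, h=1928.4193 m

start: φ=-56.131780°, λ=-72.688295°, h=2350.840 m
→ ECEF (a=6378206.400, f=1/294.978698214): X=1060571.6974, Y=-3402655.2183, Z=-5274383.8240
→ Helmert 7p (PV): X=1060810.1504, Y=-3402649.9313, Z=-5273944.5699
→ geod (Bowring, a=6378137.000): φ=-56.12711138°, λ=-72.68461011°, h=1928.4193 m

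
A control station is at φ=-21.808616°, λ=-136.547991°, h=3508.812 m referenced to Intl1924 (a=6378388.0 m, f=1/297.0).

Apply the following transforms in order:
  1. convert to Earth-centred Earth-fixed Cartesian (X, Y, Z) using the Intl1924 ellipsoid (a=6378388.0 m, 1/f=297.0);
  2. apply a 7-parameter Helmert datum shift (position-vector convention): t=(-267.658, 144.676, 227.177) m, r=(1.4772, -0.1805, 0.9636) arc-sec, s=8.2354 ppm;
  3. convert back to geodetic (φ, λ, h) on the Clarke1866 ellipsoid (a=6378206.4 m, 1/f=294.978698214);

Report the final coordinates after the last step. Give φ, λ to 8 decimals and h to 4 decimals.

φ=-21.80762359°, λ=-136.55062233°, h=3766.8239 m

start: φ=-21.808616°, λ=-136.547991°, h=3508.812 m
→ ECEF (a=6378388.000, f=1/297.0): X=-4303358.3281, Y=-4076889.5421, Z=-2356084.7699
→ Helmert 7p (PV): X=-4303640.3181, Y=-4076781.6713, Z=-2355909.9597
→ geod (Bowring, a=6378206.400): φ=-21.80762359°, λ=-136.55062233°, h=3766.8239 m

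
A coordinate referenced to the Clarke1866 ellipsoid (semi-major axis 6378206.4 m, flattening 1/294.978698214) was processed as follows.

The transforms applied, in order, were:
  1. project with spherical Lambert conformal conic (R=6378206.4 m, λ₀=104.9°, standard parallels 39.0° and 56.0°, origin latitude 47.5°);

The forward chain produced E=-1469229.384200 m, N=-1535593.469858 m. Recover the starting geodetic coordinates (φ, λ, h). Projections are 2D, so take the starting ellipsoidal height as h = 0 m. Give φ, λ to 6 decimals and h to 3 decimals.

φ=32.395864°, λ=89.511102°, h=0.000 m

start: E=-1469229.3842, N=-1535593.4699 m
→ lcc⁻¹: φ=32.39586400°, λ=89.51110200°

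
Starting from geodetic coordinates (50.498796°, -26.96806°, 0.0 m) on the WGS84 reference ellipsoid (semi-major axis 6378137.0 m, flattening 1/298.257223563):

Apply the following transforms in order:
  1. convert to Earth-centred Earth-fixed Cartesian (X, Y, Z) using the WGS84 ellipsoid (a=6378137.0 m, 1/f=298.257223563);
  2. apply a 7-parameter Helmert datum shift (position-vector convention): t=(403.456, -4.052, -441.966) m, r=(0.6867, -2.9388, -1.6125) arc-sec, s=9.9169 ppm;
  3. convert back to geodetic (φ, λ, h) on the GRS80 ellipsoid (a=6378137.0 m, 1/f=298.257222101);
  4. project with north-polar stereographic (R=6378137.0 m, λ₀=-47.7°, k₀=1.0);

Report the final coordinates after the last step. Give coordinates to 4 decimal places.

start: φ=50.498796°, λ=-26.968060°, h=0.000 m
→ ECEF (a=6378137.000, f=1/298.257223563): X=3623154.1678, Y=-1843545.8597, Z=4898267.3701
→ Helmert 7p (PV): X=3623509.3522, Y=-1843612.8262, Z=4897919.4642
→ geod (Bowring, a=6378137.000): φ=50.49440004°, λ=-26.96663112°, h=-47.7480 m
→ stereo (R=6378137.0, λ₀=-47.7°): E=1621648.3388, N=-4284020.5338

E=1621648.3388 m, N=-4284020.5338 m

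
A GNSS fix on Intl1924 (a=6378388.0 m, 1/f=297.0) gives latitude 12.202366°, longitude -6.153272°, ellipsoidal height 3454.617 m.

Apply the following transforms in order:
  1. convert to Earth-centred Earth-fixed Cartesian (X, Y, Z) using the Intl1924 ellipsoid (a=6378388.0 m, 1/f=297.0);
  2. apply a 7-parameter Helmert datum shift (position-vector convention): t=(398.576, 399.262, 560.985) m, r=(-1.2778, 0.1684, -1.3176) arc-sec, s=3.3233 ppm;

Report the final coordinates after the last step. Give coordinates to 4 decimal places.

X=6203068.7900 m, Y=-668340.1371 m, Z=1340601.5325 m

start: φ=12.202366°, λ=-6.153272°, h=3454.617 m
→ ECEF (a=6378388.000, f=1/297.0): X=6202652.7783, Y=-668705.8562, Z=1340037.0156
→ Helmert 7p (PV): X=6203068.7900, Y=-668340.1371, Z=1340601.5325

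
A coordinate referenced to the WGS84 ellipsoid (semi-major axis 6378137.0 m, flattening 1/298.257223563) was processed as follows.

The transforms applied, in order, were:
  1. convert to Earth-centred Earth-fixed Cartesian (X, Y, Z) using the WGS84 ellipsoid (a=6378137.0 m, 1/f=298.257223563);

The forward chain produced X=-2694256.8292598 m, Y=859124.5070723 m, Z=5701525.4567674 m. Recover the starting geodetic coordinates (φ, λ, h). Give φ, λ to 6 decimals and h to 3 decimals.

φ=63.771711°, λ=162.313946°, h=3357.722 m

start: X=-2694256.8293, Y=859124.5071, Z=5701525.4568 m
→ geod (Bowring, a=6378137.000): φ=63.77171100°, λ=162.31394600°, h=3357.7220 m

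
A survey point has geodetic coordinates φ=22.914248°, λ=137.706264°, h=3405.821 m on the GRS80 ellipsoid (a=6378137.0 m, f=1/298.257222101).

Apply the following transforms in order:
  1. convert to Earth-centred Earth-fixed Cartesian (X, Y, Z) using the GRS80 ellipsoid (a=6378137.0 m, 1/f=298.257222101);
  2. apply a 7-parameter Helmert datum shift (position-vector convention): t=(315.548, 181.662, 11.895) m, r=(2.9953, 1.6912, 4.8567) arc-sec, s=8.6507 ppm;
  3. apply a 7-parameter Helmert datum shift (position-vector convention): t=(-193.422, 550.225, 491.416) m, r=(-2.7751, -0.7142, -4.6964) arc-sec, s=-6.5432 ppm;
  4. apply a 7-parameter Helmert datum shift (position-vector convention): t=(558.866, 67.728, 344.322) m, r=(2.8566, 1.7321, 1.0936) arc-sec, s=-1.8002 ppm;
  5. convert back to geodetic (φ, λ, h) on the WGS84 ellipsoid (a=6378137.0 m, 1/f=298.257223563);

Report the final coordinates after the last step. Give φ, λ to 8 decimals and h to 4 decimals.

start: φ=22.914248°, λ=137.706264°, h=3405.821 m
→ ECEF (a=6378137.000, f=1/298.257222101): X=-4350165.9488, Y=3957477.1669, Z=2469301.0775
→ Helmert 7p (PV): X=-4349960.9698, Y=3957554.7756, Z=2469427.4712
→ Helmert 7p (PV): X=-4350044.3714, Y=3958211.3719, Z=2469834.4226
→ Helmert 7p (PV): X=-4349477.9202, Y=3958214.7056, Z=2470265.6456
→ geod (Bowring, a=6378137.000): φ=22.92230995°, λ=137.69643800°, h=3769.8924 m

φ=22.92230995°, λ=137.69643800°, h=3769.8924 m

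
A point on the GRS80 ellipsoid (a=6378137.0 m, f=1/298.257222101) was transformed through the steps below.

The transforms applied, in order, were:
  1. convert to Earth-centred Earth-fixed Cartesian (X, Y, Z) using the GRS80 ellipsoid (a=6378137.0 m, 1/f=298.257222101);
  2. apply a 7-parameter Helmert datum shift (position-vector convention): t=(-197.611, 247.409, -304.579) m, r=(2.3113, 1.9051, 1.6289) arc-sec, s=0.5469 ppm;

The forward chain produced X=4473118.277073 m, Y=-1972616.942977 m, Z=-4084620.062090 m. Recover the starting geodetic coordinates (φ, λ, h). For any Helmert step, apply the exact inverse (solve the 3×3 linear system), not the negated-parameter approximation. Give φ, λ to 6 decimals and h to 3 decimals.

start: X=4473118.2771, Y=-1972616.9430, Z=-4084620.0621 m
→ Helmert⁻¹: X=4473335.5839, Y=-1972944.3656, Z=-4084249.8250
→ geod (Bowring, a=6378137.000): φ=-40.06412400°, λ=-23.79966000°, h=1262.4360 m

φ=-40.064124°, λ=-23.799660°, h=1262.436 m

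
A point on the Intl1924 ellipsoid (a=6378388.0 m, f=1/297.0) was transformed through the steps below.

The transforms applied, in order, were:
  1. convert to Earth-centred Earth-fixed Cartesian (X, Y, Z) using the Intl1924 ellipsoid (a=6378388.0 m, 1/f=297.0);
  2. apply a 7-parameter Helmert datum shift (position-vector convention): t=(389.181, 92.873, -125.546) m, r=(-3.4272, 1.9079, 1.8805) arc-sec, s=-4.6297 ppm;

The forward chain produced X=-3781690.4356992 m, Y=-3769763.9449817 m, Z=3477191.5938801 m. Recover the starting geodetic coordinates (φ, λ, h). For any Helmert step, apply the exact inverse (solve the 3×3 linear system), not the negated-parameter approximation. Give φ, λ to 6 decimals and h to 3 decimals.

φ=33.247237°, λ=-135.093060°, h=474.445 m

start: X=-3781690.4357, Y=-3769763.9450, Z=3477191.5939 m
→ Helmert⁻¹: X=-3782163.6601, Y=-3769897.5658, Z=3477235.6159
→ geod (Bowring, a=6378388.000): φ=33.24723700°, λ=-135.09306000°, h=474.4450 m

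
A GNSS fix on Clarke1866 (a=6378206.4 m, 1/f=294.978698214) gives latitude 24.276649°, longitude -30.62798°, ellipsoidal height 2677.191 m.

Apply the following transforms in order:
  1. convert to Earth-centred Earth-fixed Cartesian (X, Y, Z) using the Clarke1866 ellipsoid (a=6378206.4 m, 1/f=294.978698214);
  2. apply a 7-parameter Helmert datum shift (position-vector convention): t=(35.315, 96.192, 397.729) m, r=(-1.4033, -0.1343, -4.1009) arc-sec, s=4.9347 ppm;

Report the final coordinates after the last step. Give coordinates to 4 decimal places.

X=5008033.5492 m, Y=-2965045.3821 m, Z=2607630.3950 m

start: φ=24.276649°, λ=-30.627980°, h=2677.191 m
→ ECEF (a=6378206.400, f=1/294.978698214): X=5008034.1691, Y=-2965045.1115, Z=2607196.3670
→ Helmert 7p (PV): X=5008033.5492, Y=-2965045.3821, Z=2607630.3950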